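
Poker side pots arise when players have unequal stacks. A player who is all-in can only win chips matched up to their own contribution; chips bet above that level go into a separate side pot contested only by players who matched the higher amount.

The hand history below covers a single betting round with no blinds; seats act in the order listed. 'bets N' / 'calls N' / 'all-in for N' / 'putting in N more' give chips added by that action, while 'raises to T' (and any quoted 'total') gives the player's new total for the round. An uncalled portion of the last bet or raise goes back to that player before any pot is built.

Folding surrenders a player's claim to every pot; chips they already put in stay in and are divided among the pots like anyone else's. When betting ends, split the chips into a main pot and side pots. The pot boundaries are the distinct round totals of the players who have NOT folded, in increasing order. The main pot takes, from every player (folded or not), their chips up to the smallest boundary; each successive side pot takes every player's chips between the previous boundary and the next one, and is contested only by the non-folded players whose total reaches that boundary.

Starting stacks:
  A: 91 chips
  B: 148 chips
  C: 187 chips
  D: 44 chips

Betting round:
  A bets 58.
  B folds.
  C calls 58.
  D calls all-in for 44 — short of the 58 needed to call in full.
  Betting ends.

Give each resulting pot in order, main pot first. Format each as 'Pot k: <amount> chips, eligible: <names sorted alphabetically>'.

Pot 1: 132 chips, eligible: A, C, D
Pot 2: 28 chips, eligible: A, C

Derivation:
Contributions: A=58, C=58, D=44
Folded: B
Pot levels (distinct totals of non-folded players): 44, 58
Layer 1-44: 44 each from A, C, D = 44*3 = 132 chips; eligible A, C, D
Layer 45-58: 14 each from A, C = 14*2 = 28 chips; eligible A, C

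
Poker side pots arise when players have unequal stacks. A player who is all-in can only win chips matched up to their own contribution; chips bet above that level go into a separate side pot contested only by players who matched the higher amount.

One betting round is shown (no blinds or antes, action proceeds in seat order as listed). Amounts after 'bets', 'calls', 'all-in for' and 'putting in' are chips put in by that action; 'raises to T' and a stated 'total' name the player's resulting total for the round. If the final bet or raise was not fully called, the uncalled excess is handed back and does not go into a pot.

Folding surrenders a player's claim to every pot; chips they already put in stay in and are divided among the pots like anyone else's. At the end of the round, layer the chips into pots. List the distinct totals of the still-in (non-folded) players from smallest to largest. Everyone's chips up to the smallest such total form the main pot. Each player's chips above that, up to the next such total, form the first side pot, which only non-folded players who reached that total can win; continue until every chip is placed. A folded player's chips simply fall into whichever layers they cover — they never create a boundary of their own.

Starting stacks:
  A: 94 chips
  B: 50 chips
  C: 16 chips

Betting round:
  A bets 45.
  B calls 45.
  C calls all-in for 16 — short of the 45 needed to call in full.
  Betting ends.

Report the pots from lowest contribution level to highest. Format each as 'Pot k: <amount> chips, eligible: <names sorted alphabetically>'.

Pot 1: 48 chips, eligible: A, B, C
Pot 2: 58 chips, eligible: A, B

Derivation:
Contributions: A=45, B=45, C=16
Pot levels (distinct totals of non-folded players): 16, 45
Layer 1-16: 16 each from A, B, C = 16*3 = 48 chips; eligible A, B, C
Layer 17-45: 29 each from A, B = 29*2 = 58 chips; eligible A, B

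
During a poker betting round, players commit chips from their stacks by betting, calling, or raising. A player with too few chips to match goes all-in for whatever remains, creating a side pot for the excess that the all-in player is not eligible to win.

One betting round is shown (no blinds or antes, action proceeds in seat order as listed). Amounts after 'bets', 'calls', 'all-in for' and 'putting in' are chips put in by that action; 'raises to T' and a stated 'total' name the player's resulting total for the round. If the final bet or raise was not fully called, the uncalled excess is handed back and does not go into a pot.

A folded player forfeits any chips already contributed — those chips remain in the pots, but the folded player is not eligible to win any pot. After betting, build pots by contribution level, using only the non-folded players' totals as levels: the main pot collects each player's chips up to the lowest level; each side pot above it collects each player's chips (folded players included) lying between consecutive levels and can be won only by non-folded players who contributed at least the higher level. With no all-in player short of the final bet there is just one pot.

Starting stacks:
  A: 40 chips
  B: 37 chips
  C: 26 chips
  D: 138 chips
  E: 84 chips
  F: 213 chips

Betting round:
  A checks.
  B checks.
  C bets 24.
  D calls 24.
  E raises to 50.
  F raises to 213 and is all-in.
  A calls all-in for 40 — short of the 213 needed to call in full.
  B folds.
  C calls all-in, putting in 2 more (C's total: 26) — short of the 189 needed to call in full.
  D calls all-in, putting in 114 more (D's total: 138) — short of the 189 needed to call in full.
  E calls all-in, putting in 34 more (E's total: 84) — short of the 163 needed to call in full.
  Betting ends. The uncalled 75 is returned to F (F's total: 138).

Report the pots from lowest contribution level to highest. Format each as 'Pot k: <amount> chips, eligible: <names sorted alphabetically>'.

Pot 1: 130 chips, eligible: A, C, D, E, F
Pot 2: 56 chips, eligible: A, D, E, F
Pot 3: 132 chips, eligible: D, E, F
Pot 4: 108 chips, eligible: D, F

Derivation:
Contributions (after 75 returned to F): A=40, C=26, D=138, E=84, F=138
Folded: B
Pot levels (distinct totals of non-folded players): 26, 40, 84, 138
Layer 1-26: 26 each from A, C, D, E, F = 26*5 = 130 chips; eligible A, C, D, E, F
Layer 27-40: 14 each from A, D, E, F = 14*4 = 56 chips; eligible A, D, E, F
Layer 41-84: 44 each from D, E, F = 44*3 = 132 chips; eligible D, E, F
Layer 85-138: 54 each from D, F = 54*2 = 108 chips; eligible D, F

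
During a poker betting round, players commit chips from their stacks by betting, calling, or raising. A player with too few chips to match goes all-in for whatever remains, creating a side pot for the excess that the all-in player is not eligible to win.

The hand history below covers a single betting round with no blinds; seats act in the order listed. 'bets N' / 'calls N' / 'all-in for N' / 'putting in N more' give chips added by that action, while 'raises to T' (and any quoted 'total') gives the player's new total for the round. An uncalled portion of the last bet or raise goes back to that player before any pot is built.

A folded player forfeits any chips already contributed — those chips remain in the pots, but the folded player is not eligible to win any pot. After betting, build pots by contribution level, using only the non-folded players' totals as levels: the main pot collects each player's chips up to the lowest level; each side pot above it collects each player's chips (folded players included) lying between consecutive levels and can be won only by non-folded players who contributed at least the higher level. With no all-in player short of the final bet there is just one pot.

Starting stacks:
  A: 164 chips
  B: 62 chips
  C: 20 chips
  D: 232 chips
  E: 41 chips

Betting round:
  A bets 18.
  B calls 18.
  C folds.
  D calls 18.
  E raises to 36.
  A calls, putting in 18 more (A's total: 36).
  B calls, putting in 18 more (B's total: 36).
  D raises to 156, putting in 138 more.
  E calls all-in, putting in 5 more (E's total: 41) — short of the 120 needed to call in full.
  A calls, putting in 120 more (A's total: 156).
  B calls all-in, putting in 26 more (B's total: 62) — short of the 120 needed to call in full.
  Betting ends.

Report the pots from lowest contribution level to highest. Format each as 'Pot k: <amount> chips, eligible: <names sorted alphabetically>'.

Contributions: A=156, B=62, D=156, E=41
Folded: C
Pot levels (distinct totals of non-folded players): 41, 62, 156
Layer 1-41: 41 each from A, B, D, E = 41*4 = 164 chips; eligible A, B, D, E
Layer 42-62: 21 each from A, B, D = 21*3 = 63 chips; eligible A, B, D
Layer 63-156: 94 each from A, D = 94*2 = 188 chips; eligible A, D

Pot 1: 164 chips, eligible: A, B, D, E
Pot 2: 63 chips, eligible: A, B, D
Pot 3: 188 chips, eligible: A, D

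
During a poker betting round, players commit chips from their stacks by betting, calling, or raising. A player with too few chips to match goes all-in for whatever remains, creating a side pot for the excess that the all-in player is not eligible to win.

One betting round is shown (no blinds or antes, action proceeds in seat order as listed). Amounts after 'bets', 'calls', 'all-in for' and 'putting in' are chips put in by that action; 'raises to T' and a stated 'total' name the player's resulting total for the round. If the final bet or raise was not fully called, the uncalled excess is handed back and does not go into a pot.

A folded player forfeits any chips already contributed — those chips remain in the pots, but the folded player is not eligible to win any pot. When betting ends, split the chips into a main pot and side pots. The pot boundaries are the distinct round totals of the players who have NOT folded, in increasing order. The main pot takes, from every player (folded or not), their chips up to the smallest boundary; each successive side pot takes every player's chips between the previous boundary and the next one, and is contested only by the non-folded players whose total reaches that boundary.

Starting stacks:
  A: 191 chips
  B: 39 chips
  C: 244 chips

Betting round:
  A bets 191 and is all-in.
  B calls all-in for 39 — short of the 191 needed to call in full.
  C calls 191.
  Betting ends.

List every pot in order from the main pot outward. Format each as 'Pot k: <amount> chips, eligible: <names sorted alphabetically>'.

Pot 1: 117 chips, eligible: A, B, C
Pot 2: 304 chips, eligible: A, C

Derivation:
Contributions: A=191, B=39, C=191
Pot levels (distinct totals of non-folded players): 39, 191
Layer 1-39: 39 each from A, B, C = 39*3 = 117 chips; eligible A, B, C
Layer 40-191: 152 each from A, C = 152*2 = 304 chips; eligible A, C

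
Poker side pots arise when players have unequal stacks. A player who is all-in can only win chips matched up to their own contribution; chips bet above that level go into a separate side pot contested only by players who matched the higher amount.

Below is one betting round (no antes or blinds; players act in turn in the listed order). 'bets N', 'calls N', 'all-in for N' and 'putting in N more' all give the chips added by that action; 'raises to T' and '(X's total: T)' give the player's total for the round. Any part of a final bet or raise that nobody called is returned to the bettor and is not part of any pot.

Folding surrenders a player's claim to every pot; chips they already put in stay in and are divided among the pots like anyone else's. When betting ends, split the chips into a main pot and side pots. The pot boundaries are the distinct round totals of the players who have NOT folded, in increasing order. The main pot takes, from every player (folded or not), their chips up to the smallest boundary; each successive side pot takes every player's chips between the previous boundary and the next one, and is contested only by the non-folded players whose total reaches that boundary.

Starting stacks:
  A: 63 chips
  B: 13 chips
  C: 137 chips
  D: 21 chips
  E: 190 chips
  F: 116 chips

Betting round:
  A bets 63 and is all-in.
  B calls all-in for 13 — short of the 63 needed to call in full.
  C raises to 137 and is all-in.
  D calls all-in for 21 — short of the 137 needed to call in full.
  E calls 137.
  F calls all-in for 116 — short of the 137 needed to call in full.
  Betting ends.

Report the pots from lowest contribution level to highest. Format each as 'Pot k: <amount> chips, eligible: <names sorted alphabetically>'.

Pot 1: 78 chips, eligible: A, B, C, D, E, F
Pot 2: 40 chips, eligible: A, C, D, E, F
Pot 3: 168 chips, eligible: A, C, E, F
Pot 4: 159 chips, eligible: C, E, F
Pot 5: 42 chips, eligible: C, E

Derivation:
Contributions: A=63, B=13, C=137, D=21, E=137, F=116
Pot levels (distinct totals of non-folded players): 13, 21, 63, 116, 137
Layer 1-13: 13 each from A, B, C, D, E, F = 13*6 = 78 chips; eligible A, B, C, D, E, F
Layer 14-21: 8 each from A, C, D, E, F = 8*5 = 40 chips; eligible A, C, D, E, F
Layer 22-63: 42 each from A, C, E, F = 42*4 = 168 chips; eligible A, C, E, F
Layer 64-116: 53 each from C, E, F = 53*3 = 159 chips; eligible C, E, F
Layer 117-137: 21 each from C, E = 21*2 = 42 chips; eligible C, E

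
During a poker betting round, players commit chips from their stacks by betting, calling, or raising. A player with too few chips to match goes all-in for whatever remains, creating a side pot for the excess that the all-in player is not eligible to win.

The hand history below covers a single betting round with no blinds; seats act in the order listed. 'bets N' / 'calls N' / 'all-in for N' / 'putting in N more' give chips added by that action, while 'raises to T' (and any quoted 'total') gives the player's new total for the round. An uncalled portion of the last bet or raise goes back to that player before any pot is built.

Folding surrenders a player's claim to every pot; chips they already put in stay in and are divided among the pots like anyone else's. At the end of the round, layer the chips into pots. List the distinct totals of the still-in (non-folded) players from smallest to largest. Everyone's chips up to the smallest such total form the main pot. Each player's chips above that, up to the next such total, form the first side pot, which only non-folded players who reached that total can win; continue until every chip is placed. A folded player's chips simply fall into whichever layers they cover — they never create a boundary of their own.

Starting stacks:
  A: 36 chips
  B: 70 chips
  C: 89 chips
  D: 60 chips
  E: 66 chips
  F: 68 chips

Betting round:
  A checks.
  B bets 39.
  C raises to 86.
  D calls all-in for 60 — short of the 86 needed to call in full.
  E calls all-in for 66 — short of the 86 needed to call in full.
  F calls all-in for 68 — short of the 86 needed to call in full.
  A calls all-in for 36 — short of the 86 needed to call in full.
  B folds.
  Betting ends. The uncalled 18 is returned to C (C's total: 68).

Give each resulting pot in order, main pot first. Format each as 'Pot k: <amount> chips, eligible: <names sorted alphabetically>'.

Contributions (after 18 returned to C): A=36, B=39, C=68, D=60, E=66, F=68
Folded: B
Pot levels (distinct totals of non-folded players): 36, 60, 66, 68
Layer 1-36: 36 each from A, B, C, D, E, F = 36*6 = 216 chips; eligible A, C, D, E, F
Layer 37-60: B 3 + C 24 + D 24 + E 24 + F 24 = 99 chips; eligible C, D, E, F
Layer 61-66: 6 each from C, E, F = 6*3 = 18 chips; eligible C, E, F
Layer 67-68: 2 each from C, F = 2*2 = 4 chips; eligible C, F

Pot 1: 216 chips, eligible: A, C, D, E, F
Pot 2: 99 chips, eligible: C, D, E, F
Pot 3: 18 chips, eligible: C, E, F
Pot 4: 4 chips, eligible: C, F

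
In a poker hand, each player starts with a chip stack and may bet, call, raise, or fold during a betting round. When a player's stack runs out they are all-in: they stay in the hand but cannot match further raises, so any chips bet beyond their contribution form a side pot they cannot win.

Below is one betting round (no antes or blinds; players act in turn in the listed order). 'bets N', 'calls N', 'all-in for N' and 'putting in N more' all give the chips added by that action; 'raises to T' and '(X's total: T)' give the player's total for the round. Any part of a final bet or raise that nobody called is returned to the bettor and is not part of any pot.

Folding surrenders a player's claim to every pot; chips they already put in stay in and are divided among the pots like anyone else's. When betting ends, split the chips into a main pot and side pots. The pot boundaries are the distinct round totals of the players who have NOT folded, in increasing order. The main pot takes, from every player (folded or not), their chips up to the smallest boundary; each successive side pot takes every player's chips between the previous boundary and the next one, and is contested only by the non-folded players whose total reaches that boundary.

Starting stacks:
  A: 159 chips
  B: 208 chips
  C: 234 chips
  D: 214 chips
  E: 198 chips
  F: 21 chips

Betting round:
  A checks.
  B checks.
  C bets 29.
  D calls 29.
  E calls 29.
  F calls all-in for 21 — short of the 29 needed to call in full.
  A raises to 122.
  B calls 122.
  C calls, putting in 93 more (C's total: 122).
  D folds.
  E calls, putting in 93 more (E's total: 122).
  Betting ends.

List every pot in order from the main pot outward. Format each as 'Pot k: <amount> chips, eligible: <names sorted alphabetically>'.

Pot 1: 126 chips, eligible: A, B, C, E, F
Pot 2: 412 chips, eligible: A, B, C, E

Derivation:
Contributions: A=122, B=122, C=122, D=29, E=122, F=21
Folded: D
Pot levels (distinct totals of non-folded players): 21, 122
Layer 1-21: 21 each from A, B, C, D, E, F = 21*6 = 126 chips; eligible A, B, C, E, F
Layer 22-122: A 101 + B 101 + C 101 + D 8 + E 101 = 412 chips; eligible A, B, C, E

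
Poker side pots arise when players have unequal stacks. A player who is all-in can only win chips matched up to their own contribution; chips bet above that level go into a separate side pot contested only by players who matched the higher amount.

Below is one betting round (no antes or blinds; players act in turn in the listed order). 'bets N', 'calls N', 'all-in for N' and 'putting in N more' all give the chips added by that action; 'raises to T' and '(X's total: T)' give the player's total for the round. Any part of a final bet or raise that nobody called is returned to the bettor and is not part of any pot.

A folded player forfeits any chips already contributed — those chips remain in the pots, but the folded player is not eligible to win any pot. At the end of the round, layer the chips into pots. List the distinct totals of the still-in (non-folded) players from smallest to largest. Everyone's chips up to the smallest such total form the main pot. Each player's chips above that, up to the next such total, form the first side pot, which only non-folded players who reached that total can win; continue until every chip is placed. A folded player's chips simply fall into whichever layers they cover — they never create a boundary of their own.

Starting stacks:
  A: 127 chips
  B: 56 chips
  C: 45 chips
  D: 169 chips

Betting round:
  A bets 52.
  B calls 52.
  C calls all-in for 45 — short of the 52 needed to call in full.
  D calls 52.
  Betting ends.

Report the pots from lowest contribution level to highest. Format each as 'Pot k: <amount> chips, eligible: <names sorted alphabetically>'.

Pot 1: 180 chips, eligible: A, B, C, D
Pot 2: 21 chips, eligible: A, B, D

Derivation:
Contributions: A=52, B=52, C=45, D=52
Pot levels (distinct totals of non-folded players): 45, 52
Layer 1-45: 45 each from A, B, C, D = 45*4 = 180 chips; eligible A, B, C, D
Layer 46-52: 7 each from A, B, D = 7*3 = 21 chips; eligible A, B, D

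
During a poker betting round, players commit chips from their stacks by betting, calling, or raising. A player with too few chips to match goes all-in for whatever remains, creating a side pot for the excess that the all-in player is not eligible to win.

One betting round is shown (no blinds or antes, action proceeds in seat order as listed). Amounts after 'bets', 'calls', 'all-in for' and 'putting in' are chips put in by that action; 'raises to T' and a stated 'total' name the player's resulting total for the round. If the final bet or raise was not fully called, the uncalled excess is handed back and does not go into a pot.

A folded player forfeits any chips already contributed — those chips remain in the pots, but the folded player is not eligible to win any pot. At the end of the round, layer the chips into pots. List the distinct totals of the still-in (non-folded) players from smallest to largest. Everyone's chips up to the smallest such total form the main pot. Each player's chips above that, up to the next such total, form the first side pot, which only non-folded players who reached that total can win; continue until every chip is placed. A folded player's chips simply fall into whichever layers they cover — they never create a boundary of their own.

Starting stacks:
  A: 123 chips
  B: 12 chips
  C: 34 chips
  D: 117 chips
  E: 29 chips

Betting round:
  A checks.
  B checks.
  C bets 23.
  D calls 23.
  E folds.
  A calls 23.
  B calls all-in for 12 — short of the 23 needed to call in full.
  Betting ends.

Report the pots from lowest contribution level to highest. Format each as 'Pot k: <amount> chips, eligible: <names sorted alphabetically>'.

Pot 1: 48 chips, eligible: A, B, C, D
Pot 2: 33 chips, eligible: A, C, D

Derivation:
Contributions: A=23, B=12, C=23, D=23
Folded: E
Pot levels (distinct totals of non-folded players): 12, 23
Layer 1-12: 12 each from A, B, C, D = 12*4 = 48 chips; eligible A, B, C, D
Layer 13-23: 11 each from A, C, D = 11*3 = 33 chips; eligible A, C, D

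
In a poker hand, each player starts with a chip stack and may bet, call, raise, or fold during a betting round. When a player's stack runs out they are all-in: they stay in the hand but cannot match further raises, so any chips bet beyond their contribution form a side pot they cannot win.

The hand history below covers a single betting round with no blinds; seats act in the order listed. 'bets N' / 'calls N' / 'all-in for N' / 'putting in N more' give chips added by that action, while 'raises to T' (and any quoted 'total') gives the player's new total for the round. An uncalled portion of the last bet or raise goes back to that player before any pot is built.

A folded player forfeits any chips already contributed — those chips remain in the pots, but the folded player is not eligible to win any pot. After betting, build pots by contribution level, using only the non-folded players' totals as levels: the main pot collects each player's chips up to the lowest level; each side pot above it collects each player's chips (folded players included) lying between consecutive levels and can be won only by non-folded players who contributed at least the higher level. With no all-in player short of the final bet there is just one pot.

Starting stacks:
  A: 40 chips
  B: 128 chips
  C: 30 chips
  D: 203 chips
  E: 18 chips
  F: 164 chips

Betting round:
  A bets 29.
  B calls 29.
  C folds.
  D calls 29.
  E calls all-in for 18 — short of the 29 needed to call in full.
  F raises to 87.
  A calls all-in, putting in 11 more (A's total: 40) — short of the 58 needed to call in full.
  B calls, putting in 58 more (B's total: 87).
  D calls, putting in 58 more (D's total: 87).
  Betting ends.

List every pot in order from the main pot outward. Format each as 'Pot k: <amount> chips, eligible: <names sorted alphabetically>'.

Contributions: A=40, B=87, D=87, E=18, F=87
Folded: C
Pot levels (distinct totals of non-folded players): 18, 40, 87
Layer 1-18: 18 each from A, B, D, E, F = 18*5 = 90 chips; eligible A, B, D, E, F
Layer 19-40: 22 each from A, B, D, F = 22*4 = 88 chips; eligible A, B, D, F
Layer 41-87: 47 each from B, D, F = 47*3 = 141 chips; eligible B, D, F

Pot 1: 90 chips, eligible: A, B, D, E, F
Pot 2: 88 chips, eligible: A, B, D, F
Pot 3: 141 chips, eligible: B, D, F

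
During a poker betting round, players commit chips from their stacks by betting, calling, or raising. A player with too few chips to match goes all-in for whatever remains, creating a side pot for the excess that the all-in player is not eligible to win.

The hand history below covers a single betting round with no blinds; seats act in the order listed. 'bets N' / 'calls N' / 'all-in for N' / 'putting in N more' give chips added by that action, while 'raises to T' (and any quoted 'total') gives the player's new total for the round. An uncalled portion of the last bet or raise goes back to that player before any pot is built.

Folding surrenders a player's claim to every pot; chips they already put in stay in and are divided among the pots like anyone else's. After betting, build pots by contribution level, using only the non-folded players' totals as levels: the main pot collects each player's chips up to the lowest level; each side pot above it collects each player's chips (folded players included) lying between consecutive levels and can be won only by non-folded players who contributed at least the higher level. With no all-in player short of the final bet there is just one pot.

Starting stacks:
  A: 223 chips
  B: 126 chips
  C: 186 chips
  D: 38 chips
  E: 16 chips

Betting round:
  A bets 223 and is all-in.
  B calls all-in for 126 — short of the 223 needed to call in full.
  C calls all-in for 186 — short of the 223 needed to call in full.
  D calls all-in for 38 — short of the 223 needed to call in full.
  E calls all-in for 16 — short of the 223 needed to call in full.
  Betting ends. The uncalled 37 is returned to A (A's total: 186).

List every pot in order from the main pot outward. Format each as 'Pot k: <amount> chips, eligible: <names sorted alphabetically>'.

Contributions (after 37 returned to A): A=186, B=126, C=186, D=38, E=16
Pot levels (distinct totals of non-folded players): 16, 38, 126, 186
Layer 1-16: 16 each from A, B, C, D, E = 16*5 = 80 chips; eligible A, B, C, D, E
Layer 17-38: 22 each from A, B, C, D = 22*4 = 88 chips; eligible A, B, C, D
Layer 39-126: 88 each from A, B, C = 88*3 = 264 chips; eligible A, B, C
Layer 127-186: 60 each from A, C = 60*2 = 120 chips; eligible A, C

Pot 1: 80 chips, eligible: A, B, C, D, E
Pot 2: 88 chips, eligible: A, B, C, D
Pot 3: 264 chips, eligible: A, B, C
Pot 4: 120 chips, eligible: A, C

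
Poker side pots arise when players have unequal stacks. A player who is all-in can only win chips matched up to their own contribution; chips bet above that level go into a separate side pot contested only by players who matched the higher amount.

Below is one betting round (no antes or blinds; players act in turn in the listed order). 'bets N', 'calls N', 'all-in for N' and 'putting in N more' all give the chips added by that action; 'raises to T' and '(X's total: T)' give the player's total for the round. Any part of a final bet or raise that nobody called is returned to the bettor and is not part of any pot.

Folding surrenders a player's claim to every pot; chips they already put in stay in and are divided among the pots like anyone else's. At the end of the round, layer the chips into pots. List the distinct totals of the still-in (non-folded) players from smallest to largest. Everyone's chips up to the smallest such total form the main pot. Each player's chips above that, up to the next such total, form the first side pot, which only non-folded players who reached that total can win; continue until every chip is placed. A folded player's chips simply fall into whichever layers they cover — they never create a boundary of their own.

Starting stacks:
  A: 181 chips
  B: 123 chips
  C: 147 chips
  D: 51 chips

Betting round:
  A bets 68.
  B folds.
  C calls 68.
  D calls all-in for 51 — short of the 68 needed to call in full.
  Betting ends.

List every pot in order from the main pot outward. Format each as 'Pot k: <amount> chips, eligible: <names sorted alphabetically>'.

Pot 1: 153 chips, eligible: A, C, D
Pot 2: 34 chips, eligible: A, C

Derivation:
Contributions: A=68, C=68, D=51
Folded: B
Pot levels (distinct totals of non-folded players): 51, 68
Layer 1-51: 51 each from A, C, D = 51*3 = 153 chips; eligible A, C, D
Layer 52-68: 17 each from A, C = 17*2 = 34 chips; eligible A, C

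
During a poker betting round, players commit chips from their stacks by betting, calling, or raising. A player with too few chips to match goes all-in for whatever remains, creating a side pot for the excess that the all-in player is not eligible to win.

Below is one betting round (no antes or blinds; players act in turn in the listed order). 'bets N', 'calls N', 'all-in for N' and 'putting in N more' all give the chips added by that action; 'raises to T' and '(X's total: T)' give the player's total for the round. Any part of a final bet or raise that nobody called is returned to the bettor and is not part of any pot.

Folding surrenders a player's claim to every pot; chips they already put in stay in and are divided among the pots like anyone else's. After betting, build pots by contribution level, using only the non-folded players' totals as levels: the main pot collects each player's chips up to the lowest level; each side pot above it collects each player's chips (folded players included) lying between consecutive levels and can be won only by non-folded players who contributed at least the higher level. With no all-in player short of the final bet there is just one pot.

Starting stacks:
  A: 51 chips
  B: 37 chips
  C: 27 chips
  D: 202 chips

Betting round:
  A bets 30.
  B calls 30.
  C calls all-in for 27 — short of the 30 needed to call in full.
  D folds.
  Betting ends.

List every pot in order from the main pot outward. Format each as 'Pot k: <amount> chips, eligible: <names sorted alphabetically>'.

Pot 1: 81 chips, eligible: A, B, C
Pot 2: 6 chips, eligible: A, B

Derivation:
Contributions: A=30, B=30, C=27
Folded: D
Pot levels (distinct totals of non-folded players): 27, 30
Layer 1-27: 27 each from A, B, C = 27*3 = 81 chips; eligible A, B, C
Layer 28-30: 3 each from A, B = 3*2 = 6 chips; eligible A, B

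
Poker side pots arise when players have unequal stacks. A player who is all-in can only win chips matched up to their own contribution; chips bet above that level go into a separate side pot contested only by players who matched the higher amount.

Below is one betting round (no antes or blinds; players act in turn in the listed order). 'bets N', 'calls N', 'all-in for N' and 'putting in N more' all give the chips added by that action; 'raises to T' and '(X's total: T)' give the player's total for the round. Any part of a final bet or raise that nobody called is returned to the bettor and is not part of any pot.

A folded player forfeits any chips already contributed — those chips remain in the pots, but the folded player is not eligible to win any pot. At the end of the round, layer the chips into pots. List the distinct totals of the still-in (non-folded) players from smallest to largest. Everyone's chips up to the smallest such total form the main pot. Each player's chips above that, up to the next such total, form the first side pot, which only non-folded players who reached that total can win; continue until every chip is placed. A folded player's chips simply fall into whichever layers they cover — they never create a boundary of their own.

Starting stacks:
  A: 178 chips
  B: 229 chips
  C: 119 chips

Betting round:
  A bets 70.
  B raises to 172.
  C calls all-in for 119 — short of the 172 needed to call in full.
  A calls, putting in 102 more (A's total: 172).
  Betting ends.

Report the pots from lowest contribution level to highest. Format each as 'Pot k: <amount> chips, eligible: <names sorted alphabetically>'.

Pot 1: 357 chips, eligible: A, B, C
Pot 2: 106 chips, eligible: A, B

Derivation:
Contributions: A=172, B=172, C=119
Pot levels (distinct totals of non-folded players): 119, 172
Layer 1-119: 119 each from A, B, C = 119*3 = 357 chips; eligible A, B, C
Layer 120-172: 53 each from A, B = 53*2 = 106 chips; eligible A, B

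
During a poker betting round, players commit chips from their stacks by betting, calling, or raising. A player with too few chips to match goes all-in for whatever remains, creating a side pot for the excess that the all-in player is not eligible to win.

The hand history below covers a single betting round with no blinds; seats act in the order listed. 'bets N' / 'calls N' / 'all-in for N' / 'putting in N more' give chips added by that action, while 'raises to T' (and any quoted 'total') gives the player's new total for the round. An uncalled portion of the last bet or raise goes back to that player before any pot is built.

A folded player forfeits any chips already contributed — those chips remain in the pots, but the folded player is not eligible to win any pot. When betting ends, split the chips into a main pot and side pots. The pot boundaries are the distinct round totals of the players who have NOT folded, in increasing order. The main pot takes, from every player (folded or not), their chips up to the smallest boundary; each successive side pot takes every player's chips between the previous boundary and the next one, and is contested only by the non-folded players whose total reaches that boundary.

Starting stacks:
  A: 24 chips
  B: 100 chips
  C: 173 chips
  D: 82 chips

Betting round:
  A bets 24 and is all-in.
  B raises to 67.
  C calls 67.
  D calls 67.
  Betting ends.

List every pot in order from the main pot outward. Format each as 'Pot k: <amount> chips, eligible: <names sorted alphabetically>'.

Pot 1: 96 chips, eligible: A, B, C, D
Pot 2: 129 chips, eligible: B, C, D

Derivation:
Contributions: A=24, B=67, C=67, D=67
Pot levels (distinct totals of non-folded players): 24, 67
Layer 1-24: 24 each from A, B, C, D = 24*4 = 96 chips; eligible A, B, C, D
Layer 25-67: 43 each from B, C, D = 43*3 = 129 chips; eligible B, C, D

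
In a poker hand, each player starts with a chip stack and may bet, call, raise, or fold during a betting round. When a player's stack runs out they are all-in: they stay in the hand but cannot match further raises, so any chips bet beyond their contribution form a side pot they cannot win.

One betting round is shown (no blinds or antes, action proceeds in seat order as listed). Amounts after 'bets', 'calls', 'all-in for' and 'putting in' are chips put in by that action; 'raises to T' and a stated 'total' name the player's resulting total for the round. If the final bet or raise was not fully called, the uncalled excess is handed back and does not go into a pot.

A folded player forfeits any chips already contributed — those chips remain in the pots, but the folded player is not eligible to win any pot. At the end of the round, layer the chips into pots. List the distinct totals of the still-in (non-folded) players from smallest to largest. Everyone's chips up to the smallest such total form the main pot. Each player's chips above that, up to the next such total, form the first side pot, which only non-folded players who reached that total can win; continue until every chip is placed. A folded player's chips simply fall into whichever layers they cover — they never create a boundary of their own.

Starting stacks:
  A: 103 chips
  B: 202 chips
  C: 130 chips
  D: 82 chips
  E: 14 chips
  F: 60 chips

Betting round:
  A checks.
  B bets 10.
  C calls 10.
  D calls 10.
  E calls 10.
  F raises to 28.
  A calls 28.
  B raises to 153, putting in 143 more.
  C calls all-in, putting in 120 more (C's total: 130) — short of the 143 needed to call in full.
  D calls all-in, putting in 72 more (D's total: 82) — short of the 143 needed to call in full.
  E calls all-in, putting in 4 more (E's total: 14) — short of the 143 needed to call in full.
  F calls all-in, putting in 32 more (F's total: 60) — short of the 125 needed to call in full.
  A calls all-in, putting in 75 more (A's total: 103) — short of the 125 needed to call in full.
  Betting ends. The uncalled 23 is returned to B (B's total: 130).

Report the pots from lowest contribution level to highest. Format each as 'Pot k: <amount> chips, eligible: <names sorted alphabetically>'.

Contributions (after 23 returned to B): A=103, B=130, C=130, D=82, E=14, F=60
Pot levels (distinct totals of non-folded players): 14, 60, 82, 103, 130
Layer 1-14: 14 each from A, B, C, D, E, F = 14*6 = 84 chips; eligible A, B, C, D, E, F
Layer 15-60: 46 each from A, B, C, D, F = 46*5 = 230 chips; eligible A, B, C, D, F
Layer 61-82: 22 each from A, B, C, D = 22*4 = 88 chips; eligible A, B, C, D
Layer 83-103: 21 each from A, B, C = 21*3 = 63 chips; eligible A, B, C
Layer 104-130: 27 each from B, C = 27*2 = 54 chips; eligible B, C

Pot 1: 84 chips, eligible: A, B, C, D, E, F
Pot 2: 230 chips, eligible: A, B, C, D, F
Pot 3: 88 chips, eligible: A, B, C, D
Pot 4: 63 chips, eligible: A, B, C
Pot 5: 54 chips, eligible: B, C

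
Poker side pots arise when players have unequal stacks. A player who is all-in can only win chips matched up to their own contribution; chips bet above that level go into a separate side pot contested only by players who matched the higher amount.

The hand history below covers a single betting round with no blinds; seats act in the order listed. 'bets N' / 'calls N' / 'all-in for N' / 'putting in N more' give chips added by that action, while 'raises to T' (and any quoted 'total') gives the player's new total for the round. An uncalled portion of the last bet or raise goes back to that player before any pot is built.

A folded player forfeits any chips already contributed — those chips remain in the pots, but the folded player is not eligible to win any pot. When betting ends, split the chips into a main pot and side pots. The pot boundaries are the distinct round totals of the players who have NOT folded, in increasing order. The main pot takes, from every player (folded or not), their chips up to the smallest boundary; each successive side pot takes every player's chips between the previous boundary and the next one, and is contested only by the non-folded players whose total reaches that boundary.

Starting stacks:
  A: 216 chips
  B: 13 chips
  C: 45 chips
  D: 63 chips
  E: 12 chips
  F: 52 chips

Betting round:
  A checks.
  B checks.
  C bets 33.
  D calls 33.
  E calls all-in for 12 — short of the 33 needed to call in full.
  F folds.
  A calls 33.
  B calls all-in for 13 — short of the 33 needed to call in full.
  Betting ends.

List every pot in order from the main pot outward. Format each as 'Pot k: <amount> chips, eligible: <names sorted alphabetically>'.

Contributions: A=33, B=13, C=33, D=33, E=12
Folded: F
Pot levels (distinct totals of non-folded players): 12, 13, 33
Layer 1-12: 12 each from A, B, C, D, E = 12*5 = 60 chips; eligible A, B, C, D, E
Layer 13-13: 1 each from A, B, C, D = 1*4 = 4 chips; eligible A, B, C, D
Layer 14-33: 20 each from A, C, D = 20*3 = 60 chips; eligible A, C, D

Pot 1: 60 chips, eligible: A, B, C, D, E
Pot 2: 4 chips, eligible: A, B, C, D
Pot 3: 60 chips, eligible: A, C, D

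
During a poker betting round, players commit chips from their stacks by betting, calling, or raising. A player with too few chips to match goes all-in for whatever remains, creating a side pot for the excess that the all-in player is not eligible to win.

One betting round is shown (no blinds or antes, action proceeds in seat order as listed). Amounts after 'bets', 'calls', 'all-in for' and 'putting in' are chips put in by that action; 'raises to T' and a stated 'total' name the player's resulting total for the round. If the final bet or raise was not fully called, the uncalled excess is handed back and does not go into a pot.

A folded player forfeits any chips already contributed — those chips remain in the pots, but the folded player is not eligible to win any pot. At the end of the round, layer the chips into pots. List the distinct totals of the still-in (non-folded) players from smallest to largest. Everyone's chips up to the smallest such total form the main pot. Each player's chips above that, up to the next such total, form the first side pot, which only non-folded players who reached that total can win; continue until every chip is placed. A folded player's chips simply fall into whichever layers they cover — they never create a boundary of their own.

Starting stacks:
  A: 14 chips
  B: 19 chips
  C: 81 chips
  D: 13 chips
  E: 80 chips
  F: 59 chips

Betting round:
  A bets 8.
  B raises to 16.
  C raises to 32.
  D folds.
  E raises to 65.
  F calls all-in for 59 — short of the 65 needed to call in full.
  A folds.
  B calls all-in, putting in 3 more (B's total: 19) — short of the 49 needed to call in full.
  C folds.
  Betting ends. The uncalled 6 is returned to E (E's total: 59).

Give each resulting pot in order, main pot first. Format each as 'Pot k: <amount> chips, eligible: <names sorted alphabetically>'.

Contributions (after 6 returned to E): A=8, B=19, C=32, E=59, F=59
Folded: A, C, D
Pot levels (distinct totals of non-folded players): 19, 59
Layer 1-19: A 8 + B 19 + C 19 + E 19 + F 19 = 84 chips; eligible B, E, F
Layer 20-59: C 13 + E 40 + F 40 = 93 chips; eligible E, F

Pot 1: 84 chips, eligible: B, E, F
Pot 2: 93 chips, eligible: E, F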